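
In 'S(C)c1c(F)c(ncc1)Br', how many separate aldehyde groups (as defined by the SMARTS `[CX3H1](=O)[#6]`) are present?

0

[CX3H1](=O)[#6] is the SMARTS for an aldehyde: an sp2 carbon with one H, double-bonded to O and single-bonded to carbon.
No fragment in the molecule satisfies every constraint, giving 0 matches.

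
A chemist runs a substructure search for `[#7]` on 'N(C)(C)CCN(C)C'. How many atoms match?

The query [#7] means: #7 matches any nitrogen atom regardless of aromaticity.
Check the 8 heavy atoms by environment: 6× C → no; 2× N → match.
That gives 2 matching atoms.

2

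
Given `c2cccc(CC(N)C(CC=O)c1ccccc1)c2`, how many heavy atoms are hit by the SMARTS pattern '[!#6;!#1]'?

2

The query [!#6;!#1] means: not carbon and not hydrogen — any heteroatom.
Check the 19 heavy atoms by environment: 5× C → no; 12× c (aromatic) → no; 1× N → match; 1× O → match.
Summing the matching environments: 1 + 1 = 2 matching atoms.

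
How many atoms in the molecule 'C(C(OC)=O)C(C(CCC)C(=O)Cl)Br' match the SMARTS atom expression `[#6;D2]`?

The query [#6;D2] means: any carbon bonded to exactly two heavy atoms.
Check the 14 heavy atoms by environment: 3× C (D2) → match; 4× C (D3) → no; 2× C (D1) → no; 2× O (D1) → no; 1× O (D2) → no; 1× Cl (D1) → no; 1× Br (D1) → no.
That gives 3 matching atoms.

3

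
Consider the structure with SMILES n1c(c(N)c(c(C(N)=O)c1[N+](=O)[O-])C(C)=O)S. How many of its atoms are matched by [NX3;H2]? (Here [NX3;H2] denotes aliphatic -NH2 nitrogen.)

The query [NX3;H2] means: aliphatic N with 3 total connections, two of them H — an -NH2 nitrogen (amine or amide).
Check the 17 heavy atoms by environment: 1× n (aromatic, H0, X2) → no; 5× c (aromatic, H0, X3) → no; 2× C (H0, X3) → no; 3× O (H0, X1) → no; 2× N (H2, X3) → match; 1× C (H3, X4) → no; 1× S (H1, X2) → no; 1× N (charge +1, H0, X3) → no; 1× O (charge -1, H0, X1) → no.
That gives 2 matching atoms.

2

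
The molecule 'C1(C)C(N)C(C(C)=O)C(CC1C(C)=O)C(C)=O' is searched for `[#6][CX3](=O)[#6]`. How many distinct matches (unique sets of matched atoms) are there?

[#6][CX3](=O)[#6] is the SMARTS for a ketone: a carbonyl carbon (no H) flanked by two carbons.
The molecule carries 3 separate instances of an acetyl/ketone group (-C(=O)CH3) meeting every constraint; each maps to a distinct set of atoms, giving 3 matches.

3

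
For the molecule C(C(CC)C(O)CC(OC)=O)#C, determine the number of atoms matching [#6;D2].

3

The query [#6;D2] means: any carbon bonded to exactly two heavy atoms.
Check the 12 heavy atoms by environment: 3× C (D2) → match; 3× C (D3) → no; 3× C (D1) → no; 2× O (D1) → no; 1× O (D2) → no.
That gives 3 matching atoms.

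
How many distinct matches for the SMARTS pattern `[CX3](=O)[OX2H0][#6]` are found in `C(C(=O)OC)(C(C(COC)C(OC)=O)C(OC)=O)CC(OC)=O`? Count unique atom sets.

4

[CX3](=O)[OX2H0][#6] is the SMARTS for an ester: a carbonyl carbon bonded to an oxygen that is itself bonded to carbon (no H on that O).
The molecule carries 4 separate instances of a methyl-ester group (-C(=O)OCH3) meeting every constraint; each maps to a distinct set of atoms, giving 4 matches.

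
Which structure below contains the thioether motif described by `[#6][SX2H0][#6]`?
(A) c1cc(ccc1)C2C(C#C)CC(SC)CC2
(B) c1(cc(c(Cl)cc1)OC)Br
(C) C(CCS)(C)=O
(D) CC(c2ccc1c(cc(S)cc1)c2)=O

[#6][SX2H0][#6] describes an aliphatic sulfur bridging two carbons with no H on the sulfur (a thioether).
(A) contains a methylthio ether (-SCH3), which satisfies every atom and bond constraint.
(B) has a methoxy ether (-OCH3) but the bridging atom is O, not S.
(C) has a thiol (-SH) but the sulfur has H1, not H0 bridging two carbons.
(D) has a thiol (-SH) but the sulfur has H1, not H0 bridging two carbons.
So the answer is (A).

A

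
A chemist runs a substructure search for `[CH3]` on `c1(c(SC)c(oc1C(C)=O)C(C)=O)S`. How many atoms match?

3

The query [CH3] means: aliphatic carbon with exactly three hydrogens.
Check the 14 heavy atoms by environment: 1× o (aromatic, H0) → no; 4× c (aromatic, H0) → no; 1× S (H1) → no; 2× C (H0) → no; 2× O (H0) → no; 3× C (H3) → match; 1× S (H0) → no.
That gives 3 matching atoms.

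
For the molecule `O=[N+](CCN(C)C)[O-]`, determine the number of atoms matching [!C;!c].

4

The query [!C;!c] means: neither aliphatic nor aromatic carbon — same as [!#6].
Check the 8 heavy atoms by environment: 4× C → no; 1× N (charge +1) → match; 1× O (charge -1) → match; 1× O → match; 1× N → match.
Summing the matching environments: 1 + 1 + 1 + 1 = 4 matching atoms.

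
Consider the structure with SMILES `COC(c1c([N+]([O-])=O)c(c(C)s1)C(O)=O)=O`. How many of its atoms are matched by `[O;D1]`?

5

The query [O;D1] means: aliphatic oxygen bonded to exactly one heavy atom.
Check the 16 heavy atoms by environment: 1× s (aromatic, D2) → no; 4× c (aromatic, D3) → no; 1× N (charge +1, D3) → no; 1× O (charge -1, D1) → match; 4× O (D1) → match; 2× C (D3) → no; 1× O (D2) → no; 2× C (D1) → no.
Summing the matching environments: 1 + 4 = 5 matching atoms.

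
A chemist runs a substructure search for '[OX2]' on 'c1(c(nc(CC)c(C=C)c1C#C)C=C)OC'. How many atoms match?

1

The query [OX2] means: aliphatic oxygen with two total connections — ether, hydroxyl, or ester single-bond O.
Check the 16 heavy atoms by environment: 1× n (aromatic, X2) → no; 5× c (aromatic, X3) → no; 1× O (X2) → match; 3× C (X4) → no; 4× C (X3) → no; 2× C (X2) → no.
That gives 1 matching atom.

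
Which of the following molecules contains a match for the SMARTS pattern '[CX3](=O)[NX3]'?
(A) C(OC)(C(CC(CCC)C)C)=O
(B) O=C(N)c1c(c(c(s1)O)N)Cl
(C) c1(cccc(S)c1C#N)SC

B

[CX3](=O)[NX3] describes a carbonyl carbon bonded to a trivalent nitrogen (an amide).
(A) has a methyl-ester group (-C(=O)OCH3) but the carbonyl is bonded to O, not to an NX3 nitrogen.
(B) contains a primary amide (-C(=O)NH2), which satisfies every atom and bond constraint.
(C) has a nitrile (-C#N) but the nitrile N is NX1 (triple-bonded), not NX3.
So the answer is (B).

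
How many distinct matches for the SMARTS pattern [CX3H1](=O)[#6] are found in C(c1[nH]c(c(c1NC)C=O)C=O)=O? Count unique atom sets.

[CX3H1](=O)[#6] is the SMARTS for an aldehyde: an sp2 carbon with one H, double-bonded to O and single-bonded to carbon.
The molecule carries 3 separate instances of an aldehyde (-CHO) meeting every constraint; each maps to a distinct set of atoms, giving 3 matches.

3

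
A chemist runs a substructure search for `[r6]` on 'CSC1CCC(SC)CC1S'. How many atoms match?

The query [r6] means: r6 matches atoms in a six-membered ring.
Check the 11 heavy atoms by environment: 6× C (in 6-ring) → match; 3× S (acyclic) → no; 2× C (acyclic) → no.
That gives 6 matching atoms.

6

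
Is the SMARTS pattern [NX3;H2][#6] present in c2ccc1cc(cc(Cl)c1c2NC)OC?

No

The pattern [NX3;H2][#6] describes a trivalent nitrogen with two H attached to carbon — a primary amine.
The closest candidate here is an N-methylamino group (-NHCH3), but the nitrogen bears two carbons and only one H (H1), not H2. No other fragment satisfies the full query, so there is no match.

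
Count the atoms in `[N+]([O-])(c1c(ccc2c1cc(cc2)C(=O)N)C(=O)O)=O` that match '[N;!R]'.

Check the 19 heavy atoms by environment: 10× c (aromatic, in 6-ring) → no; 2× C (acyclic) → no; 4× O (acyclic) → no; 1× N (acyclic) → match; 1× N (charge +1, acyclic) → match; 1× O (charge -1, acyclic) → no.
Summing the matching environments: 1 + 1 = 2 matching atoms.

2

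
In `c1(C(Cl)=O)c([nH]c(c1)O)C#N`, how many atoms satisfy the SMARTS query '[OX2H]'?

1

The query [OX2H] means: aliphatic oxygen with two connections, one of which is H — an -OH oxygen.
Check the 11 heavy atoms by environment: 1× n (aromatic, H1, X3) → no; 3× c (aromatic, H0, X3) → no; 1× c (aromatic, H1, X3) → no; 1× O (H1, X2) → match; 1× C (H0, X3) → no; 1× O (H0, X1) → no; 1× Cl (H0, X1) → no; 1× C (H0, X2) → no; 1× N (H0, X1) → no.
That gives 1 matching atom.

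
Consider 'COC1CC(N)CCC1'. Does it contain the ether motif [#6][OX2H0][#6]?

The pattern [#6][OX2H0][#6] describes an aliphatic oxygen bridging two carbons with no H on the oxygen — an ether.
The molecule carries a methoxy ether (-OCH3), whose atoms satisfy every constraint of the query, so the pattern matches.

Yes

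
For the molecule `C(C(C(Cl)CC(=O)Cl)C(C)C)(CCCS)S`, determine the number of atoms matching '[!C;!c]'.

5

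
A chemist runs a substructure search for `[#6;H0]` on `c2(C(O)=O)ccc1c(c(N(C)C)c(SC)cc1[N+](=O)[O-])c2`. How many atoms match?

7

Check the 21 heavy atoms by environment: 6× c (aromatic, H0) → match; 4× c (aromatic, H1) → no; 1× S (H0) → no; 3× C (H3) → no; 1× C (H0) → match; 2× O (H0) → no; 1× O (H1) → no; 1× N (H0) → no; 1× N (charge +1, H0) → no; 1× O (charge -1, H0) → no.
Summing the matching environments: 6 + 1 = 7 matching atoms.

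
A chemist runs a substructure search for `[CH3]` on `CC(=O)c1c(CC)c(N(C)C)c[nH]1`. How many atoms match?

Check the 13 heavy atoms by environment: 1× n (aromatic, H1) → no; 1× c (aromatic, H1) → no; 3× c (aromatic, H0) → no; 1× C (H0) → no; 1× O (H0) → no; 4× C (H3) → match; 1× C (H2) → no; 1× N (H0) → no.
That gives 4 matching atoms.

4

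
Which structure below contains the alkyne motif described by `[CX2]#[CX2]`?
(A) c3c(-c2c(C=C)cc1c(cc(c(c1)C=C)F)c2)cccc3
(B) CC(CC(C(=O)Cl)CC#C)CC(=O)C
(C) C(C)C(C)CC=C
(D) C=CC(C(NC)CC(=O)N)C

B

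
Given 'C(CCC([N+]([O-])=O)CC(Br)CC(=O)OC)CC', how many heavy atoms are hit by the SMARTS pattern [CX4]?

10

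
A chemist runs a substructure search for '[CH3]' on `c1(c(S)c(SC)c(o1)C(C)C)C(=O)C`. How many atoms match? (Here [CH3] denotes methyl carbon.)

4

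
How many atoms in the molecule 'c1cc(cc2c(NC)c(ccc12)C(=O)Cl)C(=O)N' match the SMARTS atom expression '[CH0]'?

2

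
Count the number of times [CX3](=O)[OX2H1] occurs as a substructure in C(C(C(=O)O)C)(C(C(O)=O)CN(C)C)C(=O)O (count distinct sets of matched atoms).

[CX3](=O)[OX2H1] is the SMARTS for a carboxylic acid: an sp2 carbon double-bonded to O and single-bonded to an -OH oxygen.
The molecule carries 3 separate instances of a carboxylic acid group (-C(=O)OH) meeting every constraint; each maps to a distinct set of atoms, giving 3 matches.

3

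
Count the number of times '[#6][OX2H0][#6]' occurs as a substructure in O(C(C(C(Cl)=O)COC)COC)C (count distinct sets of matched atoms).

3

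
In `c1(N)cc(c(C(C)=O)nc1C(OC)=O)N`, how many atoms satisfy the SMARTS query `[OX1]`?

2

Check the 15 heavy atoms by environment: 1× n (aromatic, X2) → no; 5× c (aromatic, X3) → no; 2× C (X3) → no; 2× O (X1) → match; 2× C (X4) → no; 2× N (X3) → no; 1× O (X2) → no.
That gives 2 matching atoms.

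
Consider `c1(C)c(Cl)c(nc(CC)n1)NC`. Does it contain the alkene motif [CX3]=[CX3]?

The pattern [CX3]=[CX3] describes a non-aromatic C=C double bond between two sp2 carbons — an alkene.
The closest candidate here is an ethyl group (-CH2CH3), but its C-C bond is a single bond between CX4 carbons, not CX3=CX3. No other fragment satisfies the full query, so there is no match.

No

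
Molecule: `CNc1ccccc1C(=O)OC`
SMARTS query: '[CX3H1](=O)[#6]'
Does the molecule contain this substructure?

The pattern [CX3H1](=O)[#6] describes an sp2 carbon with one H, double-bonded to O and single-bonded to carbon — an aldehyde.
The closest candidate here is a methyl-ester group (-C(=O)OCH3), but the carbonyl carbon has H0, not H1. No other fragment satisfies the full query, so there is no match.

No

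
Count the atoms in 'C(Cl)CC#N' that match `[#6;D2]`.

3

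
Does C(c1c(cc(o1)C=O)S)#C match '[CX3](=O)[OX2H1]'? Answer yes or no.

The pattern [CX3](=O)[OX2H1] describes an sp2 carbon double-bonded to O and single-bonded to an -OH oxygen — a carboxylic acid.
The closest candidate here is an aldehyde (-CHO), but there is no singly-bonded oxygen on the carbonyl carbon. No other fragment satisfies the full query, so there is no match.

No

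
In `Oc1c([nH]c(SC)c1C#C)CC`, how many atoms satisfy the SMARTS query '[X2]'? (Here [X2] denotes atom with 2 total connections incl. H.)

4

The query [X2] means: any atom with exactly two total connections (bonds + H).
Check the 12 heavy atoms by environment: 1× n (aromatic, X3) → no; 4× c (aromatic, X3) → no; 3× C (X4) → no; 1× O (X2) → match; 1× S (X2) → match; 2× C (X2) → match.
Summing the matching environments: 1 + 1 + 2 = 4 matching atoms.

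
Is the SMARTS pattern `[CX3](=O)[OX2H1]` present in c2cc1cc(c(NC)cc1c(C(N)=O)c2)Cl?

No

The pattern [CX3](=O)[OX2H1] describes an sp2 carbon double-bonded to O and single-bonded to an -OH oxygen — a carboxylic acid.
The closest candidate here is a primary amide (-C(=O)NH2), but the carbonyl is bonded to N, not to an -OH oxygen. No other fragment satisfies the full query, so there is no match.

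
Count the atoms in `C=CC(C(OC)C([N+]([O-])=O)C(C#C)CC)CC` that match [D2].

5

The query [D2] means: atom with exactly two heavy-atom neighbours.
Check the 17 heavy atoms by environment: 4× C (D2) → match; 4× C (D3) → no; 5× C (D1) → no; 1× N (charge +1, D3) → no; 1× O (charge -1, D1) → no; 1× O (D1) → no; 1× O (D2) → match.
Summing the matching environments: 4 + 1 = 5 matching atoms.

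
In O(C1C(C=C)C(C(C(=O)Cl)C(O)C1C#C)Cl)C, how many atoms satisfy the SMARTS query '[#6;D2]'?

Check the 17 heavy atoms by environment: 7× C (D3) → no; 2× C (D2) → match; 3× C (D1) → no; 2× O (D1) → no; 2× Cl (D1) → no; 1× O (D2) → no.
That gives 2 matching atoms.

2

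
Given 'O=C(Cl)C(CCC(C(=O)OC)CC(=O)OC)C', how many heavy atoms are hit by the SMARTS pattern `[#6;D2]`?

Check the 17 heavy atoms by environment: 3× C (D1) → no; 5× C (D3) → no; 3× C (D2) → match; 3× O (D1) → no; 2× O (D2) → no; 1× Cl (D1) → no.
That gives 3 matching atoms.

3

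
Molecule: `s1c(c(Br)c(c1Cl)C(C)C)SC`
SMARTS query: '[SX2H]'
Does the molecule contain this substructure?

The pattern [SX2H] describes an aliphatic sulfur with two connections, one being H — a thiol.
The closest candidate here is a methylthio ether (-SCH3), but the sulfur has H0 (bonded to two carbons), not H1. No other fragment satisfies the full query, so there is no match.

No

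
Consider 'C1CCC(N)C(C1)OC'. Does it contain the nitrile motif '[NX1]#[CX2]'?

The pattern [NX1]#[CX2] describes a nitrogen triple-bonded to a two-connected carbon — a nitrile.
The closest candidate here is a primary amino group (-NH2), but the nitrogen is NX3 (three connections), not NX1 triple-bonded. No other fragment satisfies the full query, so there is no match.

No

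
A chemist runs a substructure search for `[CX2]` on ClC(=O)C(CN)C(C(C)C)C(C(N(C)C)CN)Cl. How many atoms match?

0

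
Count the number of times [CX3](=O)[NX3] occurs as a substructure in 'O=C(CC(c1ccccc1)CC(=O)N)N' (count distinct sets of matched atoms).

[CX3](=O)[NX3] is the SMARTS for an amide: a carbonyl carbon bonded to a trivalent nitrogen.
The molecule carries 2 separate instances of a primary amide (-C(=O)NH2) meeting every constraint; each maps to a distinct set of atoms, giving 2 matches.

2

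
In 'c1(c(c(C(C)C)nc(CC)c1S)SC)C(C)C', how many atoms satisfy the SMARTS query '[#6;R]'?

5

Check the 17 heavy atoms by environment: 1× n (aromatic, in 6-ring) → no; 5× c (aromatic, in 6-ring) → match; 2× S (acyclic) → no; 9× C (acyclic) → no.
That gives 5 matching atoms.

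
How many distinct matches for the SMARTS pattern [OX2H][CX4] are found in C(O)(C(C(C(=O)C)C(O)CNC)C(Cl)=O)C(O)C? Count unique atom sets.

3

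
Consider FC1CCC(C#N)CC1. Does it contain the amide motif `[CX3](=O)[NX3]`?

No

The pattern [CX3](=O)[NX3] describes a carbonyl carbon bonded to a trivalent nitrogen — an amide.
The closest candidate here is a nitrile (-C#N), but the nitrile N is NX1 (triple-bonded), not NX3. No other fragment satisfies the full query, so there is no match.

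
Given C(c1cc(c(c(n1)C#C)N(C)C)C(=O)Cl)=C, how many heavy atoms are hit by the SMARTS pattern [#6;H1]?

3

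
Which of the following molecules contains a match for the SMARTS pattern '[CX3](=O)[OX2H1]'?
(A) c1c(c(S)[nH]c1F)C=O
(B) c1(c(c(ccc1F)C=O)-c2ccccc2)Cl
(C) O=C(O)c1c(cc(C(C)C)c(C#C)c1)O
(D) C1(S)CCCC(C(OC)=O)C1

[CX3](=O)[OX2H1] describes an sp2 carbon double-bonded to O and single-bonded to an -OH oxygen (a carboxylic acid).
(A) has an aldehyde (-CHO) but there is no singly-bonded oxygen on the carbonyl carbon.
(B) has an aldehyde (-CHO) but there is no singly-bonded oxygen on the carbonyl carbon.
(C) contains a carboxylic acid group (-C(=O)OH), which satisfies every atom and bond constraint.
(D) has a methyl-ester group (-C(=O)OCH3) but the singly-bonded O has no H (OX2H0, not OX2H1).
So the answer is (C).

C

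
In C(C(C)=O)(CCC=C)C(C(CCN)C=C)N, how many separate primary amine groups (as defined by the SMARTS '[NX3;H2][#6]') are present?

2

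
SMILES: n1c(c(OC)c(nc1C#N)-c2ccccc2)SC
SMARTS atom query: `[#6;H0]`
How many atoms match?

The query [#6;H0] means: any carbon with no attached hydrogen.
Check the 18 heavy atoms by environment: 2× n (aromatic, H0) → no; 5× c (aromatic, H0) → match; 1× C (H0) → match; 1× N (H0) → no; 1× S (H0) → no; 2× C (H3) → no; 5× c (aromatic, H1) → no; 1× O (H0) → no.
Summing the matching environments: 5 + 1 = 6 matching atoms.

6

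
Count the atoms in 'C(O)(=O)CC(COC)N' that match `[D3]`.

The query [D3] means: atom with exactly three heavy-atom neighbours.
Check the 9 heavy atoms by environment: 2× C (D2) → no; 2× C (D3) → match; 1× N (D1) → no; 1× O (D2) → no; 1× C (D1) → no; 2× O (D1) → no.
That gives 2 matching atoms.

2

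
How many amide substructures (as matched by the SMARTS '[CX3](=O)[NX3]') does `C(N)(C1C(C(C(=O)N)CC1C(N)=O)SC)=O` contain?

3

[CX3](=O)[NX3] is the SMARTS for an amide: a carbonyl carbon bonded to a trivalent nitrogen.
The molecule carries 3 separate instances of a primary amide (-C(=O)NH2) meeting every constraint; each maps to a distinct set of atoms, giving 3 matches.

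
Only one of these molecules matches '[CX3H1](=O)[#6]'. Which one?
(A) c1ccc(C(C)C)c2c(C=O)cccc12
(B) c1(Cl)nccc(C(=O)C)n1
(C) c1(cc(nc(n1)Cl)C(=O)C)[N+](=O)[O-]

A

[CX3H1](=O)[#6] describes an sp2 carbon with one H, double-bonded to O and single-bonded to carbon (an aldehyde).
(A) contains an aldehyde (-CHO), which satisfies every atom and bond constraint.
(B) has an acetyl/ketone group (-C(=O)CH3) but the carbonyl carbon has H0 (two carbon neighbours), not H1.
(C) has an acetyl/ketone group (-C(=O)CH3) but the carbonyl carbon has H0 (two carbon neighbours), not H1.
So the answer is (A).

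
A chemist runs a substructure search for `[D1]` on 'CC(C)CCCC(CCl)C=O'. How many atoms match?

4

The query [D1] means: atom with exactly one heavy-atom neighbour (degree 1).
Check the 11 heavy atoms by environment: 5× C (D2) → no; 2× C (D3) → no; 1× O (D1) → match; 1× Cl (D1) → match; 2× C (D1) → match.
Summing the matching environments: 1 + 1 + 2 = 4 matching atoms.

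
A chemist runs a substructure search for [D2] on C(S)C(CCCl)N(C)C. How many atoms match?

3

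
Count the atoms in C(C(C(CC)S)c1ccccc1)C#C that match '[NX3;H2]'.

0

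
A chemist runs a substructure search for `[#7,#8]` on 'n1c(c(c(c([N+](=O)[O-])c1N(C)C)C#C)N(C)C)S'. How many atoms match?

6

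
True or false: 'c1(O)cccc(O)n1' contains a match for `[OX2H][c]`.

True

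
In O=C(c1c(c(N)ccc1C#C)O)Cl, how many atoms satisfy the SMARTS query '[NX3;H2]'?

1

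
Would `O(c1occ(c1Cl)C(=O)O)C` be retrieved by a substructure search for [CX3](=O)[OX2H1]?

Yes

The pattern [CX3](=O)[OX2H1] describes an sp2 carbon double-bonded to O and single-bonded to an -OH oxygen — a carboxylic acid.
The molecule carries a carboxylic acid group (-C(=O)OH), whose atoms satisfy every constraint of the query, so the pattern matches.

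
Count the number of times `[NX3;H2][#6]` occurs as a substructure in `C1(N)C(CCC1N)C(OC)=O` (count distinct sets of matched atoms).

[NX3;H2][#6] is the SMARTS for a primary amine: a trivalent nitrogen with two H attached to carbon.
The molecule carries 2 separate instances of a primary amino group (-NH2) meeting every constraint; each maps to a distinct set of atoms, giving 2 matches.

2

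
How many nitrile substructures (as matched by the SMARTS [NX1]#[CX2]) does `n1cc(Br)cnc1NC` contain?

[NX1]#[CX2] is the SMARTS for a nitrile: a nitrogen triple-bonded to a two-connected carbon.
No fragment in the molecule satisfies every constraint, giving 0 matches.

0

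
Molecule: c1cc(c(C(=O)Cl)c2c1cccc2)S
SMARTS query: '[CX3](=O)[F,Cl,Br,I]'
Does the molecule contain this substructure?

Yes

The pattern [CX3](=O)[F,Cl,Br,I] describes a carbonyl carbon bonded to a halogen — an acyl halide.
The molecule carries an acyl chloride (-C(=O)Cl), whose atoms satisfy every constraint of the query, so the pattern matches.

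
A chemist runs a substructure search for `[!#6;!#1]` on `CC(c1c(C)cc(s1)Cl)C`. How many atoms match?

2

The query [!#6;!#1] means: not carbon and not hydrogen — any heteroatom.
Check the 10 heavy atoms by environment: 1× s (aromatic) → match; 4× c (aromatic) → no; 4× C → no; 1× Cl → match.
Summing the matching environments: 1 + 1 = 2 matching atoms.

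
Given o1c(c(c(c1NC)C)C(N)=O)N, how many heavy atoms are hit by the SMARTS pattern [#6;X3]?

5

The query [#6;X3] means: any carbon (aromatic or not) with three total connections.
Check the 12 heavy atoms by environment: 1× o (aromatic, X2) → no; 4× c (aromatic, X3) → match; 1× C (X3) → match; 1× O (X1) → no; 3× N (X3) → no; 2× C (X4) → no.
Summing the matching environments: 4 + 1 = 5 matching atoms.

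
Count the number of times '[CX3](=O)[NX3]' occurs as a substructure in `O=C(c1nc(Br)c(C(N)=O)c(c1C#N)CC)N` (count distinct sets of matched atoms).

2

[CX3](=O)[NX3] is the SMARTS for an amide: a carbonyl carbon bonded to a trivalent nitrogen.
The molecule carries 2 separate instances of a primary amide (-C(=O)NH2) meeting every constraint; each maps to a distinct set of atoms, giving 2 matches.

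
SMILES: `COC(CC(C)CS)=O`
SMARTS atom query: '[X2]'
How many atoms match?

2

Check the 9 heavy atoms by environment: 5× C (X4) → no; 1× C (X3) → no; 1× O (X1) → no; 1× O (X2) → match; 1× S (X2) → match.
Summing the matching environments: 1 + 1 = 2 matching atoms.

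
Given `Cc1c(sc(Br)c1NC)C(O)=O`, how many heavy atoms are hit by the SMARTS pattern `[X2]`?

2

The query [X2] means: any atom with exactly two total connections (bonds + H).
Check the 12 heavy atoms by environment: 1× s (aromatic, X2) → match; 4× c (aromatic, X3) → no; 2× C (X4) → no; 1× C (X3) → no; 1× O (X1) → no; 1× O (X2) → match; 1× Br (X1) → no; 1× N (X3) → no.
Summing the matching environments: 1 + 1 = 2 matching atoms.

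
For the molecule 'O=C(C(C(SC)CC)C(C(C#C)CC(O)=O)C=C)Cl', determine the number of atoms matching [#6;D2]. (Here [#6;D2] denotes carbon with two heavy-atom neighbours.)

4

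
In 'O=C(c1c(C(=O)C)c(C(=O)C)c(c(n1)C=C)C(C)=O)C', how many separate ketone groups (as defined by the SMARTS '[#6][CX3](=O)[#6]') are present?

4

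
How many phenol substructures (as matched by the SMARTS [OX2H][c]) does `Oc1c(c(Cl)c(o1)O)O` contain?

[OX2H][c] is the SMARTS for a phenol: a hydroxyl oxygen attached to an aromatic carbon.
The molecule carries 3 separate instances of a hydroxyl group (-OH) meeting every constraint; each maps to a distinct set of atoms, giving 3 matches.

3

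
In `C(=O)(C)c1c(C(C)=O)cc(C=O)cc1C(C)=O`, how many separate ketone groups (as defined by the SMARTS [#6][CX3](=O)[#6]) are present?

[#6][CX3](=O)[#6] is the SMARTS for a ketone: a carbonyl carbon (no H) flanked by two carbons.
The molecule carries 3 separate instances of an acetyl/ketone group (-C(=O)CH3) meeting every constraint; each maps to a distinct set of atoms, giving 3 matches.

3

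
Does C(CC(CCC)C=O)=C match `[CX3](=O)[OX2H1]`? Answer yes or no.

The pattern [CX3](=O)[OX2H1] describes an sp2 carbon double-bonded to O and single-bonded to an -OH oxygen — a carboxylic acid.
The closest candidate here is an aldehyde (-CHO), but there is no singly-bonded oxygen on the carbonyl carbon. No other fragment satisfies the full query, so there is no match.

No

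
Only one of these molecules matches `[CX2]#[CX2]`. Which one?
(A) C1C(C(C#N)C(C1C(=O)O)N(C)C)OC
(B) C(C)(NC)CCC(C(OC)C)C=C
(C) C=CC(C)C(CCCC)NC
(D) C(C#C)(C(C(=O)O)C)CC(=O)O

[CX2]#[CX2] describes a carbon-carbon triple bond (an alkyne).
(A) has a nitrile (-C#N) but the triple bond is C#N, not C#C.
(B) has a vinyl group (-CH=CH2) but the C=C is a double bond; both carbons are CX3, not CX2.
(C) has a vinyl group (-CH=CH2) but the C=C is a double bond; both carbons are CX3, not CX2.
(D) contains an ethynyl group (-C#CH), which satisfies every atom and bond constraint.
So the answer is (D).

D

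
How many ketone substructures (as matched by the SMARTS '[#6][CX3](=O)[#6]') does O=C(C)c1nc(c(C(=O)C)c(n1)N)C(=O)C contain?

3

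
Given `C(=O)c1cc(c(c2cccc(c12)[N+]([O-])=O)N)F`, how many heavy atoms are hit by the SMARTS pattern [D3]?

7

The query [D3] means: atom with exactly three heavy-atom neighbours.
Check the 17 heavy atoms by environment: 6× c (aromatic, D3) → match; 4× c (aromatic, D2) → no; 1× C (D2) → no; 2× O (D1) → no; 1× N (D1) → no; 1× N (charge +1, D3) → match; 1× O (charge -1, D1) → no; 1× F (D1) → no.
Summing the matching environments: 6 + 1 = 7 matching atoms.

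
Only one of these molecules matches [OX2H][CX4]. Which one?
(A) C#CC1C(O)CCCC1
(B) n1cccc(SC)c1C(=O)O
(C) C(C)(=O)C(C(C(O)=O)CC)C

[OX2H][CX4] describes a hydroxyl oxygen bound to an sp3 (X4) carbon (an aliphatic alcohol).
(A) contains a hydroxyl group (-OH), which satisfies every atom and bond constraint.
(B) has a carboxylic acid group (-C(=O)OH) but the -OH is on a CX3 carbonyl carbon, not a CX4 carbon.
(C) has a carboxylic acid group (-C(=O)OH) but the -OH is on a CX3 carbonyl carbon, not a CX4 carbon.
So the answer is (A).

A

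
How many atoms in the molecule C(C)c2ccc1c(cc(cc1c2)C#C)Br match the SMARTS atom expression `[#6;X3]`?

10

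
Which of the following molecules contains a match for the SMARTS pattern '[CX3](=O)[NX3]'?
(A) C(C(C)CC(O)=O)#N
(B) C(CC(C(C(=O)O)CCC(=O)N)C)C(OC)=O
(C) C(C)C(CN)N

B

[CX3](=O)[NX3] describes a carbonyl carbon bonded to a trivalent nitrogen (an amide).
(A) has a carboxylic acid group (-C(=O)OH) but the carbonyl is bonded to O, not to an NX3 nitrogen.
(B) contains a primary amide (-C(=O)NH2), which satisfies every atom and bond constraint.
(C) has a primary amino group (-NH2) but the -NH2 is not attached to a carbonyl carbon.
So the answer is (B).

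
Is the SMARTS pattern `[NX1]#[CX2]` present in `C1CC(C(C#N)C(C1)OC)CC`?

Yes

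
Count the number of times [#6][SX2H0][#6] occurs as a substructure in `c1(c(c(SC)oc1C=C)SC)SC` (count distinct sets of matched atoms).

3

[#6][SX2H0][#6] is the SMARTS for a thioether: an aliphatic sulfur bridging two carbons with no H on the sulfur.
The molecule carries 3 separate instances of a methylthio ether (-SCH3) meeting every constraint; each maps to a distinct set of atoms, giving 3 matches.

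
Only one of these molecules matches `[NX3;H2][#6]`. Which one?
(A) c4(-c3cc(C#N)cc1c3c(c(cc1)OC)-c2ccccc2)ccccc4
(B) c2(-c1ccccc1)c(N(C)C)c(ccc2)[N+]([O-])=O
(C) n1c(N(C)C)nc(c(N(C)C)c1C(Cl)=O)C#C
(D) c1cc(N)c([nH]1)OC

D

[NX3;H2][#6] describes a trivalent nitrogen with two H attached to carbon (a primary amine).
(A) has a nitrile (-C#N) but the nitrogen is NX1 (triple-bonded), not NX3 with two H.
(B) has a dimethylamino group (-N(CH3)2) but the nitrogen has H0, not H2.
(C) has a dimethylamino group (-N(CH3)2) but the nitrogen has H0, not H2.
(D) contains a primary amino group (-NH2), which satisfies every atom and bond constraint.
So the answer is (D).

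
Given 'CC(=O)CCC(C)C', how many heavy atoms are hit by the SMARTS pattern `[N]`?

The query [N] means: uppercase N matches aliphatic (non-aromatic) nitrogen only.
Check the 8 heavy atoms by environment: 7× C → no; 1× O → no.
No environment satisfies the query, so 0 matching atoms.

0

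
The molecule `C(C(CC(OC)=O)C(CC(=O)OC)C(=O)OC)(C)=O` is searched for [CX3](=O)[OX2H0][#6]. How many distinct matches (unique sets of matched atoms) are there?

3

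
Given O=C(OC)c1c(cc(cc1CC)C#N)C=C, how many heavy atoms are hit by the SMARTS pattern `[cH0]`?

The query [cH0] means: aromatic carbon with no attached hydrogen (substituted or ring-fusion).
Check the 16 heavy atoms by environment: 4× c (aromatic, H0) → match; 2× c (aromatic, H1) → no; 2× C (H2) → no; 2× C (H3) → no; 1× C (H1) → no; 2× C (H0) → no; 2× O (H0) → no; 1× N (H0) → no.
That gives 4 matching atoms.

4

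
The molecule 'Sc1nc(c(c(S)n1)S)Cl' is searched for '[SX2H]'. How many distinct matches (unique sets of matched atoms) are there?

[SX2H] is the SMARTS for a thiol: an aliphatic sulfur with two connections, one being H.
The molecule carries 3 separate instances of a thiol (-SH) meeting every constraint; each maps to a distinct set of atoms, giving 3 matches.

3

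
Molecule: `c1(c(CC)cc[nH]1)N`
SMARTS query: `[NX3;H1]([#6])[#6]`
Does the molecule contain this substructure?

No

The pattern [NX3;H1]([#6])[#6] describes a trivalent nitrogen with one H, bonded to two carbons — a secondary amine.
The closest candidate here is a primary amino group (-NH2), but the nitrogen has H2 and only one carbon neighbour. No other fragment satisfies the full query, so there is no match.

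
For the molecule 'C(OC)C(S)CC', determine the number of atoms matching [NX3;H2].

0

The query [NX3;H2] means: aliphatic N with 3 total connections, two of them H — an -NH2 nitrogen (amine or amide).
Check the 7 heavy atoms by environment: 2× C (H2, X4) → no; 1× C (H1, X4) → no; 2× C (H3, X4) → no; 1× O (H0, X2) → no; 1× S (H1, X2) → no.
No environment satisfies the query, so 0 matching atoms.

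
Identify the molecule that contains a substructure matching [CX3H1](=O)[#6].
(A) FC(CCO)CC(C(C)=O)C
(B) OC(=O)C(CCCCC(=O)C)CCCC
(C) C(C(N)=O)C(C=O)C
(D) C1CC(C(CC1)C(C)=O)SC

C

[CX3H1](=O)[#6] describes an sp2 carbon with one H, double-bonded to O and single-bonded to carbon (an aldehyde).
(A) has an acetyl/ketone group (-C(=O)CH3) but the carbonyl carbon has H0 (two carbon neighbours), not H1.
(B) has an acetyl/ketone group (-C(=O)CH3) but the carbonyl carbon has H0 (two carbon neighbours), not H1.
(C) contains an aldehyde (-CHO), which satisfies every atom and bond constraint.
(D) has an acetyl/ketone group (-C(=O)CH3) but the carbonyl carbon has H0 (two carbon neighbours), not H1.
So the answer is (C).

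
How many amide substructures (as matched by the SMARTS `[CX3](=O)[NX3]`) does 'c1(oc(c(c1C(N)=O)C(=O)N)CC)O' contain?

2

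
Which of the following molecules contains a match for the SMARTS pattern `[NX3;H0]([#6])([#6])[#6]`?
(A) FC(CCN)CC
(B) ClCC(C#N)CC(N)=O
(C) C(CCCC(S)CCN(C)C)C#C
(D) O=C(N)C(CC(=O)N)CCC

C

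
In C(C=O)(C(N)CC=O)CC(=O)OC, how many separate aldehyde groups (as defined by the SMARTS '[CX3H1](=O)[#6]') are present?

[CX3H1](=O)[#6] is the SMARTS for an aldehyde: an sp2 carbon with one H, double-bonded to O and single-bonded to carbon.
The molecule carries 2 separate instances of an aldehyde (-CHO) meeting every constraint; each maps to a distinct set of atoms, giving 2 matches.

2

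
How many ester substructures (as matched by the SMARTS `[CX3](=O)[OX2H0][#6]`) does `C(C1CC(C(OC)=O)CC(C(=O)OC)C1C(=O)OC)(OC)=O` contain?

[CX3](=O)[OX2H0][#6] is the SMARTS for an ester: a carbonyl carbon bonded to an oxygen that is itself bonded to carbon (no H on that O).
The molecule carries 4 separate instances of a methyl-ester group (-C(=O)OCH3) meeting every constraint; each maps to a distinct set of atoms, giving 4 matches.

4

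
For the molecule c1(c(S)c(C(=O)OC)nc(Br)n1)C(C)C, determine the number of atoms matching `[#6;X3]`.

The query [#6;X3] means: any carbon (aromatic or not) with three total connections.
Check the 15 heavy atoms by environment: 2× n (aromatic, X2) → no; 4× c (aromatic, X3) → match; 1× C (X3) → match; 1× O (X1) → no; 1× O (X2) → no; 4× C (X4) → no; 1× Br (X1) → no; 1× S (X2) → no.
Summing the matching environments: 4 + 1 = 5 matching atoms.

5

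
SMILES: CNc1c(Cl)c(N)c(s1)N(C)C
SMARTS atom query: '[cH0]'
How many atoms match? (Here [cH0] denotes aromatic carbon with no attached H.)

4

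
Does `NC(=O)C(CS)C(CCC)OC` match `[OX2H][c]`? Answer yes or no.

No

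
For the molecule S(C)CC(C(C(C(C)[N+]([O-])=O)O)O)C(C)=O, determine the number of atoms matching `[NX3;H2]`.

Check the 16 heavy atoms by environment: 1× C (H2, X4) → no; 4× C (H1, X4) → no; 3× C (H3, X4) → no; 2× O (H1, X2) → no; 1× N (charge +1, H0, X3) → no; 1× O (charge -1, H0, X1) → no; 2× O (H0, X1) → no; 1× C (H0, X3) → no; 1× S (H0, X2) → no.
No environment satisfies the query, so 0 matching atoms.

0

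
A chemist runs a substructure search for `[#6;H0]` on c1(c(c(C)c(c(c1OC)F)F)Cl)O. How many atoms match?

6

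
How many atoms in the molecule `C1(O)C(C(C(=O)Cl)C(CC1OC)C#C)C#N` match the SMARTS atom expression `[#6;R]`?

6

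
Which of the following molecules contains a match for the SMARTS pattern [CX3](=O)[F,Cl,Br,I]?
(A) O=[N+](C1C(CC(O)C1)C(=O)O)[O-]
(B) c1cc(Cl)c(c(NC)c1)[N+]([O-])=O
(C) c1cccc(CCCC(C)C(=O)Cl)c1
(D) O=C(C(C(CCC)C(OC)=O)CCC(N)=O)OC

C

[CX3](=O)[F,Cl,Br,I] describes a carbonyl carbon bonded to a halogen (an acyl halide).
(A) has a carboxylic acid group (-C(=O)OH) but the carbonyl is bonded to -OH, not to a halogen.
(B) has a chloro substituent but the Cl is not on a carbonyl carbon.
(C) contains an acyl chloride (-C(=O)Cl), which satisfies every atom and bond constraint.
(D) has a methyl-ester group (-C(=O)OCH3) but the carbonyl is bonded to -O-C, not to a halogen.
So the answer is (C).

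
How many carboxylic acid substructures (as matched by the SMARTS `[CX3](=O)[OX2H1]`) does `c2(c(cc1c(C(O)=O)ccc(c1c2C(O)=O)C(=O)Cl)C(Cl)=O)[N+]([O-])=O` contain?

[CX3](=O)[OX2H1] is the SMARTS for a carboxylic acid: an sp2 carbon double-bonded to O and single-bonded to an -OH oxygen.
The molecule carries 2 separate instances of a carboxylic acid group (-C(=O)OH) meeting every constraint; each maps to a distinct set of atoms, giving 2 matches.

2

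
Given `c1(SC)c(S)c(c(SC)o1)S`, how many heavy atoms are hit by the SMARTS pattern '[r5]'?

5

The query [r5] means: r5 matches atoms in a five-membered ring.
Check the 11 heavy atoms by environment: 1× o (aromatic, in 5-ring) → match; 4× c (aromatic, in 5-ring) → match; 4× S (acyclic) → no; 2× C (acyclic) → no.
Summing the matching environments: 1 + 4 = 5 matching atoms.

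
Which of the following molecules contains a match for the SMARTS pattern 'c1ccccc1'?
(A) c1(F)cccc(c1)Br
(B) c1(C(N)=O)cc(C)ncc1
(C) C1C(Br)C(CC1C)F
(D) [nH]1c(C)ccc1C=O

A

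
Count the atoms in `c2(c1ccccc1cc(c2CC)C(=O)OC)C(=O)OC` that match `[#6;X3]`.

The query [#6;X3] means: any carbon (aromatic or not) with three total connections.
Check the 20 heavy atoms by environment: 10× c (aromatic, X3) → match; 2× C (X3) → match; 2× O (X1) → no; 2× O (X2) → no; 4× C (X4) → no.
Summing the matching environments: 10 + 2 = 12 matching atoms.

12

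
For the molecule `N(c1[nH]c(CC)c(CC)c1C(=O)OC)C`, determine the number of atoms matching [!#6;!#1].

The query [!#6;!#1] means: not carbon and not hydrogen — any heteroatom.
Check the 15 heavy atoms by environment: 1× n (aromatic) → match; 4× c (aromatic) → no; 7× C → no; 2× O → match; 1× N → match.
Summing the matching environments: 1 + 2 + 1 = 4 matching atoms.

4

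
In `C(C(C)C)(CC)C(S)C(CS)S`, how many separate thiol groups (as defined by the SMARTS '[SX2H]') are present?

3

[SX2H] is the SMARTS for a thiol: an aliphatic sulfur with two connections, one being H.
The molecule carries 3 separate instances of a thiol (-SH) meeting every constraint; each maps to a distinct set of atoms, giving 3 matches.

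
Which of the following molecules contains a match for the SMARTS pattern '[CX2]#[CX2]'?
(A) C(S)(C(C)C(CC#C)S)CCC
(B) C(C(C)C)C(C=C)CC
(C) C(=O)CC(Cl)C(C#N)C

A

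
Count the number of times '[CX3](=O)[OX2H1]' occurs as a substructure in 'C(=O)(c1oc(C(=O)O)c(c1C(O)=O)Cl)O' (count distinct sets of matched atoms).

[CX3](=O)[OX2H1] is the SMARTS for a carboxylic acid: an sp2 carbon double-bonded to O and single-bonded to an -OH oxygen.
The molecule carries 3 separate instances of a carboxylic acid group (-C(=O)OH) meeting every constraint; each maps to a distinct set of atoms, giving 3 matches.

3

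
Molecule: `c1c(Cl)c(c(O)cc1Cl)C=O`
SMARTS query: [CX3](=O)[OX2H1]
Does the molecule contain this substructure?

No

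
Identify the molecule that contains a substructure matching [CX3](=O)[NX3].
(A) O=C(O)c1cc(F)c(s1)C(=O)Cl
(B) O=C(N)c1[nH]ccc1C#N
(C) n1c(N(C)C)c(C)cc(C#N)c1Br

B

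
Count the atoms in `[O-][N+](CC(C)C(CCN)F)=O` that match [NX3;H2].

1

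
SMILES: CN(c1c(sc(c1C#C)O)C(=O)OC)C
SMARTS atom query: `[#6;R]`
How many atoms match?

The query [#6;R] means: carbon that is part of a ring.
Check the 15 heavy atoms by environment: 1× s (aromatic, in 5-ring) → no; 4× c (aromatic, in 5-ring) → match; 3× O (acyclic) → no; 1× N (acyclic) → no; 6× C (acyclic) → no.
That gives 4 matching atoms.

4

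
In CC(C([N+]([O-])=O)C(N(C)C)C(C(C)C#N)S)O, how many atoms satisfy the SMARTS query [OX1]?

2

The query [OX1] means: aliphatic oxygen with one total connection — typically a carbonyl =O or an oxide.
Check the 17 heavy atoms by environment: 9× C (X4) → no; 1× N (X3) → no; 1× O (X2) → no; 1× C (X2) → no; 1× N (X1) → no; 1× N (charge +1, X3) → no; 1× O (charge -1, X1) → match; 1× O (X1) → match; 1× S (X2) → no.
Summing the matching environments: 1 + 1 = 2 matching atoms.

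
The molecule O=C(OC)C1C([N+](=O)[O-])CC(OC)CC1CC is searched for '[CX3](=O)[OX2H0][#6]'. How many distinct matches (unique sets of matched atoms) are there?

1

[CX3](=O)[OX2H0][#6] is the SMARTS for an ester: a carbonyl carbon bonded to an oxygen that is itself bonded to carbon (no H on that O).
Exactly one fragment in the molecule meets all constraints, giving 1 match.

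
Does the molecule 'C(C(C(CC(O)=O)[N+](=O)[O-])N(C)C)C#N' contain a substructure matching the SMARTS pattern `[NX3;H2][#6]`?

No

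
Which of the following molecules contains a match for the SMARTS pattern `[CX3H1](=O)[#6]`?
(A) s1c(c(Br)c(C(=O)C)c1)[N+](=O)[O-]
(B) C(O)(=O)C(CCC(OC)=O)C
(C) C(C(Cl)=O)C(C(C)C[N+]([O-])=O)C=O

C

[CX3H1](=O)[#6] describes an sp2 carbon with one H, double-bonded to O and single-bonded to carbon (an aldehyde).
(A) has an acetyl/ketone group (-C(=O)CH3) but the carbonyl carbon has H0 (two carbon neighbours), not H1.
(B) has a methyl-ester group (-C(=O)OCH3) but the carbonyl carbon has H0, not H1.
(C) contains an aldehyde (-CHO), which satisfies every atom and bond constraint.
So the answer is (C).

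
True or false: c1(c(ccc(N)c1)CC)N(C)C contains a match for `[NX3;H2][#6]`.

True

The pattern [NX3;H2][#6] describes a trivalent nitrogen with two H attached to carbon — a primary amine.
The molecule carries a primary amino group (-NH2), whose atoms satisfy every constraint of the query, so the pattern matches.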